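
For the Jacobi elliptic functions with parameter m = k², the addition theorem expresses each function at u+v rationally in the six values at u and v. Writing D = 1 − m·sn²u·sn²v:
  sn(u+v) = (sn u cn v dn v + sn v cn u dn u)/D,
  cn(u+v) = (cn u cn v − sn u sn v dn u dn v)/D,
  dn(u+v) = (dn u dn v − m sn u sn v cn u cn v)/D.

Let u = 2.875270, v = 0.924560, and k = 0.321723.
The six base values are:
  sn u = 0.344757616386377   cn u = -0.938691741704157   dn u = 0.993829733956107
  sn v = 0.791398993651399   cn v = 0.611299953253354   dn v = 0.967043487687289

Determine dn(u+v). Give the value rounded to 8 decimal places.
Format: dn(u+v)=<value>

m = k² = 0.103505688729
D = 1 − m·sn²u·sn²v = 0.9922948172152688
dn(u+v) = (dn u·dn v − m·sn u·sn v·cn u·cn v)/D = 0.9772816432450537/0.9922948172152688 = 0.9848702485292149

dn(u+v)=0.98487025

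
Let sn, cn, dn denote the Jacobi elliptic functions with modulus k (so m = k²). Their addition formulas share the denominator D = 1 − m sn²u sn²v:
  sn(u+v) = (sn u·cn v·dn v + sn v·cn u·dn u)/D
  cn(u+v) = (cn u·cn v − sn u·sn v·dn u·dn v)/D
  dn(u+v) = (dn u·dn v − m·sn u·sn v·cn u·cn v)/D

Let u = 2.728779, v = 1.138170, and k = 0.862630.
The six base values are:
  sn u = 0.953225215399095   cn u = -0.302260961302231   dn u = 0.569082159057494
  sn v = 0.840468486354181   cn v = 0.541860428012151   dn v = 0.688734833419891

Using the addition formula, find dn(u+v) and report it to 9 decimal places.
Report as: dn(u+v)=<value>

m = k² = 0.7441305169
D = 1 − m·sn²u·sn²v = 0.522379424354705
dn(u+v) = (dn u·dn v − m·sn u·sn v·cn u·cn v)/D = 0.489588458708725/0.522379424354705 = 0.9372276852472

dn(u+v)=0.937227685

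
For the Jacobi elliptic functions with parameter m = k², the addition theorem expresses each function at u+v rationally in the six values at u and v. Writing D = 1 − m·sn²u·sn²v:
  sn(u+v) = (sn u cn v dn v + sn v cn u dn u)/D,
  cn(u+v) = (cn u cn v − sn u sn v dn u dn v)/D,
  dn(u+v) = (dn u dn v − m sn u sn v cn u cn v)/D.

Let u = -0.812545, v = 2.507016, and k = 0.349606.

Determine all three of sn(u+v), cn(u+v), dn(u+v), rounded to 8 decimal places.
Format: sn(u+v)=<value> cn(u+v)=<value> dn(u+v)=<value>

sn(u+v)=0.99772088 cn(u+v)=-0.06747631 dn(u+v)=0.93719376

sn u = -0.7194369218852607, cn u = 0.6945577840815416, dn u = 0.9678522402574092
sn v = 0.6672186217518612, cn v = -0.7448619407565048, dn v = 0.9724135320415331
m = k² = 0.122224355236
D = 1 − m·sn²u·sn²v = 0.9718369609738505
sn(u+v) = (sn u·cn v·dn v + sn v·cn u·dn u)/D = 0.969622024759276/0.9718369609738505 = 0.9977208767483437
cn(u+v) = (cn u·cn v − sn u·sn v·dn u·dn v)/D = -0.06557596981068058/0.9718369609738505 = -0.06747630769771171
dn(u+v) = (dn u·dn v − m·sn u·sn v·cn u·cn v)/D = 0.9107995328858594/0.9718369609738505 = 0.9371937572462492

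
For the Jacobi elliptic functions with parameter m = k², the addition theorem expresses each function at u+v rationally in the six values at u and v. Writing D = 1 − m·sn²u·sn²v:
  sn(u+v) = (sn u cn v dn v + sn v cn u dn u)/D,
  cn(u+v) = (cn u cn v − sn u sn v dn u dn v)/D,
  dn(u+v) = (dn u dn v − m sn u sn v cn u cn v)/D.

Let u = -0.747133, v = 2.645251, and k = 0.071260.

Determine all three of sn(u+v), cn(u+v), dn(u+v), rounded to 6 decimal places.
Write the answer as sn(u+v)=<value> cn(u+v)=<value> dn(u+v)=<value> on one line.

sn(u+v)=0.947803 cn(u+v)=-0.318857 dn(u+v)=0.997717

sn u = -0.6793066627391524, cn u = 0.7338545209768728, dn u = 0.9988276749888267
sn v = 0.4796365900728304, cn v = -0.8774672309911679, dn v = 0.9994157305955246
m = k² = 0.0050779876
D = 1 − m·sn²u·sn²v = 0.9994609264815424
sn(u+v) = (sn u·cn v·dn v + sn v·cn u·dn u)/D = 0.9472919122850956/0.9994609264815424 = 0.94780284770101
cn(u+v) = (cn u·cn v − sn u·sn v·dn u·dn v)/D = -0.3186850741446636/0.9994609264815424 = -0.318856961488778
dn(u+v) = (dn u·dn v − m·sn u·sn v·cn u·cn v)/D = 0.9971786954311626/0.9994609264815424 = 0.9977165379957233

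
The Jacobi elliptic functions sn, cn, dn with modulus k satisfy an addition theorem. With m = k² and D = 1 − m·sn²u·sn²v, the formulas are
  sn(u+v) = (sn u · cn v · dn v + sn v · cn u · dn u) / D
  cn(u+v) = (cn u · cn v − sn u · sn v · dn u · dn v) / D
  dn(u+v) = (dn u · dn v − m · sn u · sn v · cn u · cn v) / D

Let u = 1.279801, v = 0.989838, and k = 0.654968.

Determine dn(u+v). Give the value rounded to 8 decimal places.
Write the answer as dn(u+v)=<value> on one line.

dn(u+v)=0.79042115

sn u = 0.9214322484929084, cn u = 0.3885390732439959, dn u = 0.7973564605305479
sn v = 0.8035496862878159, cn v = 0.5952376850189786, dn v = 0.8502993674372291
m = k² = 0.428983081024
D = 1 − m·sn²u·sn²v = 0.7648242968154284
dn(u+v) = (dn u·dn v − m·sn u·sn v·cn u·cn v)/D = 0.6045333004635769/0.7648242968154284 = 0.7904211502965186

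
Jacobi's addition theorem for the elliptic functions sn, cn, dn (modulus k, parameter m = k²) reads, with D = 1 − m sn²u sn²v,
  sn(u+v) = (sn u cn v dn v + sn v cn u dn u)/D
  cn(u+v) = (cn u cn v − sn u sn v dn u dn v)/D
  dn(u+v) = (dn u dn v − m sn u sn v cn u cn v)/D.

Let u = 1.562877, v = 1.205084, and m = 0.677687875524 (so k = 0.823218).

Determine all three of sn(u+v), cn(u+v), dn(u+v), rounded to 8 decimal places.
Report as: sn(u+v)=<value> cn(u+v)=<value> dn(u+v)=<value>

sn(u+v)=0.90683859 cn(u+v)=-0.42147809 dn(u+v)=0.66535641

sn u = 0.9610371417771918, cn u = 0.2764192687290917, dn u = 0.6116311280589529
sn v = 0.8712944734926955, cn v = 0.4907605734582664, dn v = 0.6968001852724018
m = k² = 0.677687875524
D = 1 − m·sn²u·sn²v = 0.5248398843395209
sn(u+v) = (sn u·cn v·dn v + sn v·cn u·dn u)/D = 0.4759450589372397/0.5248398843395209 = 0.9068385866599822
cn(u+v) = (cn u·cn v − sn u·sn v·dn u·dn v)/D = -0.2212085103849966/0.5248398843395209 = -0.4214780869090656
dn(u+v) = (dn u·dn v − m·sn u·sn v·cn u·cn v)/D = 0.3492055838277238/0.5248398843395209 = 0.6653564148753248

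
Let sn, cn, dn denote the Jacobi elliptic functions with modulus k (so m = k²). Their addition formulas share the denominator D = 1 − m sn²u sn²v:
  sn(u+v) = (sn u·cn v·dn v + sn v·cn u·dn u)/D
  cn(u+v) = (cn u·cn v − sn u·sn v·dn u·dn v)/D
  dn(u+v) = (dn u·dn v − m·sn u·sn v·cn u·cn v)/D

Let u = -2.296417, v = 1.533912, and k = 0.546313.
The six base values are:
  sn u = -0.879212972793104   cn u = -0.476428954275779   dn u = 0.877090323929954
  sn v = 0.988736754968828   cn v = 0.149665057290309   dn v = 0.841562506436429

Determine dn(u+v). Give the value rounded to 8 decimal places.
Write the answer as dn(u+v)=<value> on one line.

dn(u+v)=0.92920291

m = k² = 0.298457893969
D = 1 − m·sn²u·sn²v = 0.7744553122495829
dn(u+v) = (dn u·dn v − m·sn u·sn v·cn u·cn v)/D = 0.7196261323827936/0.7744553122495829 = 0.9292029133255921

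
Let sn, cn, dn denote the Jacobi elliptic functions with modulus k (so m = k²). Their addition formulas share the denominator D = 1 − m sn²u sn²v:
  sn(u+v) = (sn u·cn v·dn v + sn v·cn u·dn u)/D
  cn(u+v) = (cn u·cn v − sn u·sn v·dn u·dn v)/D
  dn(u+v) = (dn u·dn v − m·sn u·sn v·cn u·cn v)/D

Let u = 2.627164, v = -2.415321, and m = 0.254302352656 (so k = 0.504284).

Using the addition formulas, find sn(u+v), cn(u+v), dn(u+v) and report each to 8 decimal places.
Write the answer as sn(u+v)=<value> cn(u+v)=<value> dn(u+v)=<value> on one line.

sn(u+v)=0.20987184 cn(u+v)=0.97772890 dn(u+v)=0.99438370

sn u = 0.6692223292509766, cn u = -0.7430622275636796, dn u = 0.9413333751595464
sn v = -0.8014626007505404, cn v = -0.5980448976441316, dn v = 0.914686198538794
m = k² = 0.254302352656
D = 1 − m·sn²u·sn²v = 0.9268426867892308
sn(u+v) = (sn u·cn v·dn v + sn v·cn u·dn u)/D = 0.19451818072731/0.9268426867892308 = 0.2098718407124299
cn(u+v) = (cn u·cn v − sn u·sn v·dn u·dn v)/D = 0.906200884694568/0.9268426867892308 = 0.9777289043881113
dn(u+v) = (dn u·dn v − m·sn u·sn v·cn u·cn v)/D = 0.9216372637273227/0.9268426867892308 = 0.9943837037977386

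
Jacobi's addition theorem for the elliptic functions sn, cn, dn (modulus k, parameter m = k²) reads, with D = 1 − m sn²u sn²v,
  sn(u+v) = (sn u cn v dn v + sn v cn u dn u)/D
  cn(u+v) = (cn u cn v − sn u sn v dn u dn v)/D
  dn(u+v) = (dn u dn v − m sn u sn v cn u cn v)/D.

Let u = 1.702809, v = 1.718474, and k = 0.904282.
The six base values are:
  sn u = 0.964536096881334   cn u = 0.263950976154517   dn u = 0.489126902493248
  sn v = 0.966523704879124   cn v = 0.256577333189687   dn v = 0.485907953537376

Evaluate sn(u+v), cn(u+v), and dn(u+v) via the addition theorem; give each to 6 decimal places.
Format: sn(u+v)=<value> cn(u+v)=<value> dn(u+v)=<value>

m = k² = 0.817725935524
D = 1 − m·sn²u·sn²v = 0.2893270867136129
sn(u+v) = (sn u·cn v·dn v + sn v·cn u·dn u)/D = 0.2450351256490635/0.2893270867136129 = 0.8469138801774502
cn(u+v) = (cn u·cn v − sn u·sn v·dn u·dn v)/D = -0.1538439153958782/0.2893270867136129 = -0.5317300814913291
dn(u+v) = (dn u·dn v − m·sn u·sn v·cn u·cn v)/D = 0.1860432435533757/0.2893270867136129 = 0.6430204847620386

sn(u+v)=0.846914 cn(u+v)=-0.531730 dn(u+v)=0.643020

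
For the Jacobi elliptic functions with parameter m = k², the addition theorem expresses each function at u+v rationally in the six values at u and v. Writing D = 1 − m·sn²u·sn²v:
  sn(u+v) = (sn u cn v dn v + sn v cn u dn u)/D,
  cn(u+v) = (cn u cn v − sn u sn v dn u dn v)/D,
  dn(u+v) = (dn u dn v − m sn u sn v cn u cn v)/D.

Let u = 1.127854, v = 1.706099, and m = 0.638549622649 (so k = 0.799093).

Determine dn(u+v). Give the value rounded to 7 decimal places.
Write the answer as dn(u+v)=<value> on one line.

dn(u+v)=0.7289444

sn u = 0.8469834178731963, cn u = 0.5316193091375053, dn u = 0.7361499103625165
sn v = 0.9848425695585923, cn v = 0.1734506073360057, dn v = 0.6169774834001485
m = k² = 0.638549622649
D = 1 − m·sn²u·sn²v = 0.5556981787405085
dn(u+v) = (dn u·dn v − m·sn u·sn v·cn u·cn v)/D = 0.4050730552359953/0.5556981787405085 = 0.7289443635645784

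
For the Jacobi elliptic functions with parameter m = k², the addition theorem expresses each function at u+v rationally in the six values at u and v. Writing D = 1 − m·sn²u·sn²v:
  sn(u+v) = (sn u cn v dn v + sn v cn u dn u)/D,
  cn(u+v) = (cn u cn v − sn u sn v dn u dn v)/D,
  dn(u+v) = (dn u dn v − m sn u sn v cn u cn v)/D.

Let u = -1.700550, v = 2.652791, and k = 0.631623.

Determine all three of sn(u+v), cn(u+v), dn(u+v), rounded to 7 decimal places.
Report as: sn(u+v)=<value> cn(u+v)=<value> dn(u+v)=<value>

sn(u+v)=0.7862252 cn(u+v)=0.6179400 dn(u+v)=0.8679807

sn u = -0.9982523285406279, cn u = 0.05909558835661337, dn u = 0.7761737086897136
sn v = 0.7576854640444221, cn v = -0.6526199028345586, dn v = 0.8780485501121289
m = k² = 0.398947614129
D = 1 − m·sn²u·sn²v = 0.7717690978006711
sn(u+v) = (sn u·cn v·dn v + sn v·cn u·dn u)/D = 0.6067843396054404/0.7717690978006711 = 0.7862252341206822
cn(u+v) = (cn u·cn v − sn u·sn v·dn u·dn v)/D = 0.4769070197948983/0.7717690978006711 = 0.6179400304494591
dn(u+v) = (dn u·dn v − m·sn u·sn v·cn u·cn v)/D = 0.6698806770221647/0.7717690978006711 = 0.8679806938774041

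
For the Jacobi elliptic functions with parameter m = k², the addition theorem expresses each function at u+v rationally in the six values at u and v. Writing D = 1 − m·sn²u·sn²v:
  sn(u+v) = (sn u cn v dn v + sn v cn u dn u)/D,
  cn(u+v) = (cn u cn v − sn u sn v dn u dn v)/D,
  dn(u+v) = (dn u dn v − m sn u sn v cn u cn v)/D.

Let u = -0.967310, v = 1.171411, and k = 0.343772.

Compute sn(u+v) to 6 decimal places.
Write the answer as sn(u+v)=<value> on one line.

sn u = -0.8149027607155489, cn u = 0.5795976971815683, dn u = 0.9599589361786053
sn v = 0.9116964367561606, cn v = 0.410864463304044, dn v = 0.9496160246749827
m = k² = 0.118179187984
D = 1 − m·sn²u·sn²v = 0.9347691414471816
sn(u+v) = (sn u·cn v·dn v + sn v·cn u·dn u)/D = 0.1893134746181262/0.9347691414471816 = 0.202524309184016

sn(u+v)=0.202524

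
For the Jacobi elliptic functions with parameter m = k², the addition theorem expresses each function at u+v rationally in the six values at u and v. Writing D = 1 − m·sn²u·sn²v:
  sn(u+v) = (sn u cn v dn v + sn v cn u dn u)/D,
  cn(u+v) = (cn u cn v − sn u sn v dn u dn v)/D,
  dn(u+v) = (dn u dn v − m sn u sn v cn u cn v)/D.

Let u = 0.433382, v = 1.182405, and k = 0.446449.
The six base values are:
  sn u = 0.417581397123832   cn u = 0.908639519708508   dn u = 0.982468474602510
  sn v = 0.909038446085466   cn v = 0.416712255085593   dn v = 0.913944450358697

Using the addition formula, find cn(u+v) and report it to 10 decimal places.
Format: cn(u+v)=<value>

cn(u+v)=0.0389098929

m = k² = 0.199316709601
D = 1 − m·sn²u·sn²v = 0.971279599112622
cn(u+v) = (cn u·cn v − sn u·sn v·dn u·dn v)/D = 0.03779238513193192/0.971279599112622 = 0.03890989285315959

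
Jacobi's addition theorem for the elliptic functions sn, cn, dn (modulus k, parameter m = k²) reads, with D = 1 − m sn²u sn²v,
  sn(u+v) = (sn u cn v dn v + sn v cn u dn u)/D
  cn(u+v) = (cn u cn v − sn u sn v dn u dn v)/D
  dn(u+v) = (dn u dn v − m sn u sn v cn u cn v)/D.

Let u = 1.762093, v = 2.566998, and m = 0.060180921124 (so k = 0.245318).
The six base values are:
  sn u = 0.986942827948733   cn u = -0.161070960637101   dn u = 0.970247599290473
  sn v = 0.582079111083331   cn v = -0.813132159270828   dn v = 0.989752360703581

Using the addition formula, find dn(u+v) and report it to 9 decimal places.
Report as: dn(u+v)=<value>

m = k² = 0.060180921124
D = 1 − m·sn²u·sn²v = 0.9801387375703983
dn(u+v) = (dn u·dn v − m·sn u·sn v·cn u·cn v)/D = 0.955776801728987/0.9801387375703983 = 0.9751444005755752

dn(u+v)=0.975144401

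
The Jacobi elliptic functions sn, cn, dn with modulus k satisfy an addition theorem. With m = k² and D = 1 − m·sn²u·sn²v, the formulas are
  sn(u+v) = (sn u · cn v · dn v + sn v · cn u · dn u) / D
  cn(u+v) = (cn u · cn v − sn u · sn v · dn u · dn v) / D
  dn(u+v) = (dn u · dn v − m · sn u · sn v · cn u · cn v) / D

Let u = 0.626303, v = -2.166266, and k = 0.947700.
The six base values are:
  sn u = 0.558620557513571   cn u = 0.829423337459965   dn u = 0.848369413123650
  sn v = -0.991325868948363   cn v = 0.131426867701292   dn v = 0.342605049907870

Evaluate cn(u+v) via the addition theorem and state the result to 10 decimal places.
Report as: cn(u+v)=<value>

m = k² = 0.89813529
D = 1 − m·sn²u·sn²v = 0.7245717594550377
cn(u+v) = (cn u·cn v − sn u·sn v·dn u·dn v)/D = 0.2699663439062626/0.7245717594550377 = 0.372587449598241

cn(u+v)=0.3725874496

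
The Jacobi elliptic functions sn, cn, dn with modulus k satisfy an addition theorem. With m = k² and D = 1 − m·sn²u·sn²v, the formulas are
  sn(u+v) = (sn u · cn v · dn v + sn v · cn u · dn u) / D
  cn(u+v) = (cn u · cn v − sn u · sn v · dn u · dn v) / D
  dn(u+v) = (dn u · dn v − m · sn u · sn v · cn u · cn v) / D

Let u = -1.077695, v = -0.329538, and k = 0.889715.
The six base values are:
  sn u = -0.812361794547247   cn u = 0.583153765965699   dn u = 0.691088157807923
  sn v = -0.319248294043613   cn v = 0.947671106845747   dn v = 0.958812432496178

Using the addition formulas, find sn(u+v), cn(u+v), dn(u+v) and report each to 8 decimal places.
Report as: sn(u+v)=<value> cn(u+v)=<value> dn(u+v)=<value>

m = k² = 0.791592781225
D = 1 − m·sn²u·sn²v = 0.9467575568154406
sn(u+v) = (sn u·cn v·dn v + sn v·cn u·dn u)/D = -0.8668039442500546/0.9467575568154406 = -0.9155500666566403
cn(u+v) = (cn u·cn v − sn u·sn v·dn u·dn v)/D = 0.3807896973654756/0.9467575568154406 = 0.4022040221641517
dn(u+v) = (dn u·dn v − m·sn u·sn v·cn u·cn v)/D = 0.5491697053246531/0.9467575568154406 = 0.5800531523316981

sn(u+v)=-0.91555007 cn(u+v)=0.40220402 dn(u+v)=0.58005315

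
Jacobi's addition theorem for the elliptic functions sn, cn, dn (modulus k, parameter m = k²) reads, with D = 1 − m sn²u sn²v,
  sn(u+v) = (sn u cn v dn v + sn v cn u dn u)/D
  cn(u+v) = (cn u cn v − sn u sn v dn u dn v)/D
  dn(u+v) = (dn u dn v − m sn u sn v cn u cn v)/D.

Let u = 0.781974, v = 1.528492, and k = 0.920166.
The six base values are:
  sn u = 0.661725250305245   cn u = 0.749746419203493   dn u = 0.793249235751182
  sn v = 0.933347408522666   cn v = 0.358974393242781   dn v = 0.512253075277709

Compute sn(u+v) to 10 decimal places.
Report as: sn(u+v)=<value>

m = k² = 0.846705467556
D = 1 − m·sn²u·sn²v = 0.6770208926037947
sn(u+v) = (sn u·cn v·dn v + sn v·cn u·dn u)/D = 0.6767769287237916/0.6770208926037947 = 0.9996396508842366

sn(u+v)=0.9996396509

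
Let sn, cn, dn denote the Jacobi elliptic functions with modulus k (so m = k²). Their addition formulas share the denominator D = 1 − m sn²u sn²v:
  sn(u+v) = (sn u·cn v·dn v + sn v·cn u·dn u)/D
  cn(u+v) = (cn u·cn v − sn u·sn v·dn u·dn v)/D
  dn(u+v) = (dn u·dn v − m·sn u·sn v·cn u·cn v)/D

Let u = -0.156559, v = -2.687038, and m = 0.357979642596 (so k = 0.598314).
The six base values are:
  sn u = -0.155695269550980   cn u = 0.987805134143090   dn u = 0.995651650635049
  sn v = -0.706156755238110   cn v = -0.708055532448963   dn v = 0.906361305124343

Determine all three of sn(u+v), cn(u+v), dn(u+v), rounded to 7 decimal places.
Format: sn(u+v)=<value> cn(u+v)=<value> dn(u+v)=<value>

sn(u+v)=-0.5971782 cn(u+v)=-0.8021086 dn(u+v)=0.9339897

m = k² = 0.357979642596
D = 1 − m·sn²u·sn²v = 0.9956727558291443
sn(u+v) = (sn u·cn v·dn v + sn v·cn u·dn u)/D = -0.5945940145430296/0.9956727558291443 = -0.597178150212499
cn(u+v) = (cn u·cn v − sn u·sn v·dn u·dn v)/D = -0.7986377117128932/0.9956727558291443 = -0.8021086316134355
dn(u+v) = (dn u·dn v − m·sn u·sn v·cn u·cn v)/D = 0.9299480538266122/0.9956727558291443 = 0.9339896551173582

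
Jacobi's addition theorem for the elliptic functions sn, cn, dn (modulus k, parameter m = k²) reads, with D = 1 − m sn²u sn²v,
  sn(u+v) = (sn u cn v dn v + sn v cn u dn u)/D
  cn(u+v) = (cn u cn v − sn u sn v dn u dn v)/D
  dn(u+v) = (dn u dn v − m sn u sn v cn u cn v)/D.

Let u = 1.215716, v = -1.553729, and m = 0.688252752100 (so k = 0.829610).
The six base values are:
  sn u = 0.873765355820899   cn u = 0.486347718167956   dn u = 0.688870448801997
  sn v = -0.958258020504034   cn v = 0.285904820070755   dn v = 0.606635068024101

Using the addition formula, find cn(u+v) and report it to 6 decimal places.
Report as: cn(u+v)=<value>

cn(u+v)=0.944837

m = k² = 0.6882527521
D = 1 − m·sn²u·sn²v = 0.5174942146122009
cn(u+v) = (cn u·cn v − sn u·sn v·dn u·dn v)/D = 0.4889478747208894/0.5174942146122009 = 0.9448373738579791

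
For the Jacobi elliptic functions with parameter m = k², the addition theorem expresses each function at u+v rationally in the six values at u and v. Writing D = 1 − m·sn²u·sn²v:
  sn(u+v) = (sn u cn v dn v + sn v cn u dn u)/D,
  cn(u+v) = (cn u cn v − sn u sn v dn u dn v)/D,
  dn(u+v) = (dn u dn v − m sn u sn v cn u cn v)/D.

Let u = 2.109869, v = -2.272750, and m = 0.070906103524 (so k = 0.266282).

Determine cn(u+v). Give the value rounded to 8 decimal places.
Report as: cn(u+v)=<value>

sn u = 0.8808767369937759, cn u = -0.4733457237825206, dn u = 0.9721012533479532
sn v = -0.7949700500018691, cn v = -0.60664867889086, dn v = 0.9773376829123766
m = k² = 0.070906103524
D = 1 − m·sn²u·sn²v = 0.9652291396639781
cn(u+v) = (cn u·cn v − sn u·sn v·dn u·dn v)/D = 0.9524615002791236/0.9652291396639781 = 0.9867724265045508

cn(u+v)=0.98677243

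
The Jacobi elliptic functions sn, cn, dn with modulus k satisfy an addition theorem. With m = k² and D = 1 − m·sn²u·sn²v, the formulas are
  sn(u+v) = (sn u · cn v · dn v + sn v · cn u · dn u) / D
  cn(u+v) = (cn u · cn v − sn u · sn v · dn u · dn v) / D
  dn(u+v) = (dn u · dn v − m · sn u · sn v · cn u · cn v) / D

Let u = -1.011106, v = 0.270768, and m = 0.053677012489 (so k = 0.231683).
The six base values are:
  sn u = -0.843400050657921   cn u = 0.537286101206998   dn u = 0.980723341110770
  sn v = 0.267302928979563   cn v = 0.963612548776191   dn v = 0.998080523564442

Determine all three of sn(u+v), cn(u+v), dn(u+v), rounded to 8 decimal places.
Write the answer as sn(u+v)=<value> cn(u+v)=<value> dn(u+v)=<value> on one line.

sn(u+v)=-0.67213489 cn(u+v)=0.74042872 dn(u+v)=0.98780088

m = k² = 0.053677012489
D = 1 − m·sn²u·sn²v = 0.9972718828425817
sn(u+v) = (sn u·cn v·dn v + sn v·cn u·dn u)/D = -0.6703012225911652/0.9972718828425817 = -0.672134885303862
cn(u+v) = (cn u·cn v − sn u·sn v·dn u·dn v)/D = 0.7384087481206986/0.9972718828425817 = 0.740428724427655
dn(u+v) = (dn u·dn v − m·sn u·sn v·cn u·cn v)/D = 0.9851060483192222/0.9972718828425817 = 0.9878008848613253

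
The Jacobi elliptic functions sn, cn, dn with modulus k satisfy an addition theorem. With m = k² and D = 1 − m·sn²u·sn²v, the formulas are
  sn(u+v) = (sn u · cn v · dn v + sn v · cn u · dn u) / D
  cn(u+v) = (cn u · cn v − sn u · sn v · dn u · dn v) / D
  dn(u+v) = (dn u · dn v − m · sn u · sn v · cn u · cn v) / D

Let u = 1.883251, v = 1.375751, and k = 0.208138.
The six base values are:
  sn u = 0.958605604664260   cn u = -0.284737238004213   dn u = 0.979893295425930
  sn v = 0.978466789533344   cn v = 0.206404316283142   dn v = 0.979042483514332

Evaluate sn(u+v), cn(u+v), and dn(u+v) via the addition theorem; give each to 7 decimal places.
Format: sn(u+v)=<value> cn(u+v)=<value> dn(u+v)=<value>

m = k² = 0.043321427044
D = 1 − m·sn²u·sn²v = 0.9618868484886548
sn(u+v) = (sn u·cn v·dn v + sn v·cn u·dn u)/D = -0.07929041078521408/0.9618868484886548 = -0.08243216019617851
cn(u+v) = (cn u·cn v − sn u·sn v·dn u·dn v)/D = -0.9586132379917087/0.9618868484886548 = -0.9965966781830007
dn(u+v) = (dn u·dn v − m·sn u·sn v·cn u·cn v)/D = 0.9617452619150613/0.9618868484886548 = 0.99985280329613

sn(u+v)=-0.0824322 cn(u+v)=-0.9965967 dn(u+v)=0.9998528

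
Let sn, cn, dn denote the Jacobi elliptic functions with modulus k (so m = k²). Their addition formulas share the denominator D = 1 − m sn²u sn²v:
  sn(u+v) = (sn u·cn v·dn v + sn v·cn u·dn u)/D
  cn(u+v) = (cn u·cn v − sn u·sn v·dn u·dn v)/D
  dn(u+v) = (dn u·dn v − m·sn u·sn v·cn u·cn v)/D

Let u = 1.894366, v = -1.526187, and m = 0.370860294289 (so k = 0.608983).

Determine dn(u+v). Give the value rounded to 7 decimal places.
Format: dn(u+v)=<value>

dn(u+v)=0.9760647

sn u = 0.994128393810379, cn u = -0.1082069157678754, dn u = 0.7959158317433095
sn v = -0.98305658805423, cn v = 0.183302331363177, dn v = 0.8009996984470331
m = k² = 0.370860294289
D = 1 − m·sn²u·sn²v = 0.6457969220644552
dn(u+v) = (dn u·dn v − m·sn u·sn v·cn u·cn v)/D = 0.6303395753049507/0.6457969220644552 = 0.9760646942848672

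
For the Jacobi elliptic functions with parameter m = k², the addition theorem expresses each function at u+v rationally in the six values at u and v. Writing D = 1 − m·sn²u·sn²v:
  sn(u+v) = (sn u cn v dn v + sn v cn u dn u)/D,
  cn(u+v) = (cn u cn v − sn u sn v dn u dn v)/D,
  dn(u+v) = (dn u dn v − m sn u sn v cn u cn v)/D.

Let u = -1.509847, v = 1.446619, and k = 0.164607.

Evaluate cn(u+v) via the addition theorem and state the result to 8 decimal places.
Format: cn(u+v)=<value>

cn(u+v)=0.99800185

sn u = -0.9974962948498751, cn u = 0.07071875112564572, dn u = 0.9864279212440123
sn v = 0.9911482790885772, cn v = 0.1327595151382824, dn v = 0.9866012849776803
m = k² = 0.027095464449
D = 1 − m·sn²u·sn²v = 0.973515215433291
cn(u+v) = (cn u·cn v − sn u·sn v·dn u·dn v)/D = 0.9715699839745844/0.973515215433291 = 0.9980018479137578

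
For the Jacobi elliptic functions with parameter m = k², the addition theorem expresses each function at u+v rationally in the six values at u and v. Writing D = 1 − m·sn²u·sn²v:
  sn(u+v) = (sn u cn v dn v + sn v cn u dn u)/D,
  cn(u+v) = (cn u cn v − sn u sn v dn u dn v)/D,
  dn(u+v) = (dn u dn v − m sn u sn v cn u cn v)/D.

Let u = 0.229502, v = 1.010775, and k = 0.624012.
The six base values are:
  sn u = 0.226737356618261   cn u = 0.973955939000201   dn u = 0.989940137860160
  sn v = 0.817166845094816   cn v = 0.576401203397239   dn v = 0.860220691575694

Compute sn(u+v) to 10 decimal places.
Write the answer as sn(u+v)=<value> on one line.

sn(u+v)=0.9124996377

m = k² = 0.389390976144
D = 1 − m·sn²u·sn²v = 0.9866323976936941
sn(u+v) = (sn u·cn v·dn v + sn v·cn u·dn u)/D = 0.9003017053998915/0.9866323976936941 = 0.9124996376607891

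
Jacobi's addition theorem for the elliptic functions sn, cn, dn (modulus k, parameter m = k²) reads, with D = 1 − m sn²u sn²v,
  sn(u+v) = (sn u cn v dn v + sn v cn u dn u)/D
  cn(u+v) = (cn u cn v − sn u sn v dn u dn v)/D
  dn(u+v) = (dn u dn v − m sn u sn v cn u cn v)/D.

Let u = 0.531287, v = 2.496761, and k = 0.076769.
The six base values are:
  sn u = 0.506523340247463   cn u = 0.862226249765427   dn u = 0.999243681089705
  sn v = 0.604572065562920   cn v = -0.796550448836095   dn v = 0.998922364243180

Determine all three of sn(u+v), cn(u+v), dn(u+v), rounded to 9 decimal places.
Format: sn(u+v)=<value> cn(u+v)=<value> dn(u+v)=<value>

sn(u+v)=0.117912220 cn(u+v)=-0.993024022 dn(u+v)=0.999959030

m = k² = 0.005893479361
D = 1 − m·sn²u·sn²v = 0.9994473287864973
sn(u+v) = (sn u·cn v·dn v + sn v·cn u·dn u)/D = 0.1178470536473092/0.9994473287864973 = 0.1179122203372097
cn(u+v) = (cn u·cn v − sn u·sn v·dn u·dn v)/D = -0.9924752062218547/0.9994473287864973 = -0.9930240220131381
dn(u+v) = (dn u·dn v − m·sn u·sn v·cn u·cn v)/D = 0.9994063812089231/0.9994473287864973 = 0.9999590297793643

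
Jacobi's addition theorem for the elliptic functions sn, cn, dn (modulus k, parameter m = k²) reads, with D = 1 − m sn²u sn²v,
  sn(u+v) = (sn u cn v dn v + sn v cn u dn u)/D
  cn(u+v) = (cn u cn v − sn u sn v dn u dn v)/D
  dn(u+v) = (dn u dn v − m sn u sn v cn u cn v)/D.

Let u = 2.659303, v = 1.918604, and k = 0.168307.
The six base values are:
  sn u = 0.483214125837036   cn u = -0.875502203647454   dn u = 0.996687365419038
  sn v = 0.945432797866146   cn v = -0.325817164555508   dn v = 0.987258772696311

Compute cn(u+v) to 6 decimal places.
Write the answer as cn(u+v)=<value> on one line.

m = k² = 0.028327246249
D = 1 − m·sn²u·sn²v = 0.9940878570060841
cn(u+v) = (cn u·cn v − sn u·sn v·dn u·dn v)/D = -0.1642779691974251/0.9940878570060841 = -0.1652549802712455

cn(u+v)=-0.165255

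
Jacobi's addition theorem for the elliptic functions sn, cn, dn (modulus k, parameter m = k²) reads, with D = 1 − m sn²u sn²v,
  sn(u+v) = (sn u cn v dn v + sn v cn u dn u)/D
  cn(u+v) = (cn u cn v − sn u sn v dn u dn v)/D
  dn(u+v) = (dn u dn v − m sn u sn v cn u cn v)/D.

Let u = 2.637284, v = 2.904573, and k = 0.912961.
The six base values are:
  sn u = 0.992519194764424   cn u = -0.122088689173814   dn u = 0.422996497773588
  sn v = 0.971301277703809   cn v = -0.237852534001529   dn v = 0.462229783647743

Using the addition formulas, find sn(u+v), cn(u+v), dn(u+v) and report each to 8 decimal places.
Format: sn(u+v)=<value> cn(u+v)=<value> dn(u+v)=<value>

sn(u+v)=-0.70673062 cn(u+v)=-0.70748274 dn(u+v)=0.76399894

m = k² = 0.833497787521
D = 1 − m·sn²u·sn²v = 0.2253773342227826
sn(u+v) = (sn u·cn v·dn v + sn v·cn u·dn u)/D = -0.1592810640115137/0.2253773342227826 = -0.7067306238260248
cn(u+v) = (cn u·cn v − sn u·sn v·dn u·dn v)/D = -0.1594505736230759/0.2253773342227826 = -0.7074827385501909
dn(u+v) = (dn u·dn v − m·sn u·sn v·cn u·cn v)/D = 0.1721880446185118/0.2253773342227826 = 0.7639989407644076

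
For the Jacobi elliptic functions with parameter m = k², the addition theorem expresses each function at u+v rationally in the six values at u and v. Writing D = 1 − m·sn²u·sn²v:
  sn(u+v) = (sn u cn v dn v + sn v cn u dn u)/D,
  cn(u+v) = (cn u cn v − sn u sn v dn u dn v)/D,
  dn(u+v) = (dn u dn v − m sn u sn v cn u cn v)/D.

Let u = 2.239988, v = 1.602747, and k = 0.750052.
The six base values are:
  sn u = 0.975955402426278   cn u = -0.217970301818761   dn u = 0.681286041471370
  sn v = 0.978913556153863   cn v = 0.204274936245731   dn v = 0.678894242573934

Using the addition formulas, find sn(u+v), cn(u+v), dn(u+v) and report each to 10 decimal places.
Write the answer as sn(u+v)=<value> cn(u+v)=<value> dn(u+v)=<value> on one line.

m = k² = 0.562578002704
D = 1 − m·sn²u·sn²v = 0.4865107248696046
sn(u+v) = (sn u·cn v·dn v + sn v·cn u·dn u)/D = -0.01002223715185925/0.4865107248696046 = -0.02060023888383021
cn(u+v) = (cn u·cn v − sn u·sn v·dn u·dn v)/D = -0.4864074836755907/0.4865107248696046 = -0.9997877925629664
dn(u+v) = (dn u·dn v − m·sn u·sn v·cn u·cn v)/D = 0.486452646340873/0.4865107248696046 = 0.999880622305403

sn(u+v)=-0.0206002389 cn(u+v)=-0.9997877926 dn(u+v)=0.9998806223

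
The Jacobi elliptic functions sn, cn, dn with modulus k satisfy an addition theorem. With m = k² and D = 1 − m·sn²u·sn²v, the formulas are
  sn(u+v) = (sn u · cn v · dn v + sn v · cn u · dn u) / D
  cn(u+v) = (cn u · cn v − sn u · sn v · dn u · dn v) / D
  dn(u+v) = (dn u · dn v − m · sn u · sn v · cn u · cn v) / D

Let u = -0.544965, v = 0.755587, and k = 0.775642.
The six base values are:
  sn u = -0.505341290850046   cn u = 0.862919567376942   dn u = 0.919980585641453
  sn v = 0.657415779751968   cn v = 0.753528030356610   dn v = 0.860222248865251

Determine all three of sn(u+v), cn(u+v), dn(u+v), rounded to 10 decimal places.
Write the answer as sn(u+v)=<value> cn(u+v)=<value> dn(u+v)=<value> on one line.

sn(u+v)=0.2081611921 cn(u+v)=0.9780945343 dn(u+v)=0.9868794923

m = k² = 0.601620512164
D = 1 − m·sn²u·sn²v = 0.9335993311466665
sn(u+v) = (sn u·cn v·dn v + sn v·cn u·dn u)/D = 0.1943391497444845/0.9335993311466665 = 0.2081611921313108
cn(u+v) = (cn u·cn v − sn u·sn v·dn u·dn v)/D = 0.9131484030507275/0.9335993311466665 = 0.9780945343321736
dn(u+v) = (dn u·dn v − m·sn u·sn v·cn u·cn v)/D = 0.9213500339273336/0.9335993311466665 = 0.9868794922932431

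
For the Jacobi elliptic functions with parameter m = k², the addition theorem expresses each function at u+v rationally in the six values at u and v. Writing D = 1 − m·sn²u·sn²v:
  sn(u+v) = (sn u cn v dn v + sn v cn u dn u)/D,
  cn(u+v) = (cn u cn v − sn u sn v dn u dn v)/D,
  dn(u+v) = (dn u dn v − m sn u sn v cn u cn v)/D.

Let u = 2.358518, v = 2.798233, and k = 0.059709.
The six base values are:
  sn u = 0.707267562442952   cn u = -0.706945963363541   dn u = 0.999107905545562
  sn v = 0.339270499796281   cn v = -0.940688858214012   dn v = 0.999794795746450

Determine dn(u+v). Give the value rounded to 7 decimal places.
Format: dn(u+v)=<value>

dn(u+v)=0.9985390

m = k² = 0.003565164681
D = 1 − m·sn²u·sn²v = 0.9997947234815199
dn(u+v) = (dn u·dn v − m·sn u·sn v·cn u·cn v)/D = 0.998333976860916/0.9997947234815199 = 0.9985389534608491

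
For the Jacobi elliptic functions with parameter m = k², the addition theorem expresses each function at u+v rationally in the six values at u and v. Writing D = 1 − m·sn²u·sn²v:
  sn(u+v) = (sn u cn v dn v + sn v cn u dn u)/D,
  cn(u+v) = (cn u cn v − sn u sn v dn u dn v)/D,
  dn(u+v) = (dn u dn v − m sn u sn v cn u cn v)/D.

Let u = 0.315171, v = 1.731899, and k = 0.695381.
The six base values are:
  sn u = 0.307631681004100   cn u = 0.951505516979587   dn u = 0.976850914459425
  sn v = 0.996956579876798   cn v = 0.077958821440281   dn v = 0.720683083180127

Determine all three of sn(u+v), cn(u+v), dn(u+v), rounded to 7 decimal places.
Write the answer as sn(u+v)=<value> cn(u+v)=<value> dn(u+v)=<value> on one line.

sn(u+v)=0.9889140 cn(u+v)=-0.1484892 dn(u+v)=0.7260215

m = k² = 0.483554735161
D = 1 − m·sn²u·sn²v = 0.9545158329654326
sn(u+v) = (sn u·cn v·dn v + sn v·cn u·dn u)/D = 0.9439340956582256/0.9545158329654326 = 0.9889140264186795
cn(u+v) = (cn u·cn v − sn u·sn v·dn u·dn v)/D = -0.1417353111810226/0.9545158329654326 = -0.1484892196504356
dn(u+v) = (dn u·dn v − m·sn u·sn v·cn u·cn v)/D = 0.6929989958622821/0.9545158329654326 = 0.7260214780401435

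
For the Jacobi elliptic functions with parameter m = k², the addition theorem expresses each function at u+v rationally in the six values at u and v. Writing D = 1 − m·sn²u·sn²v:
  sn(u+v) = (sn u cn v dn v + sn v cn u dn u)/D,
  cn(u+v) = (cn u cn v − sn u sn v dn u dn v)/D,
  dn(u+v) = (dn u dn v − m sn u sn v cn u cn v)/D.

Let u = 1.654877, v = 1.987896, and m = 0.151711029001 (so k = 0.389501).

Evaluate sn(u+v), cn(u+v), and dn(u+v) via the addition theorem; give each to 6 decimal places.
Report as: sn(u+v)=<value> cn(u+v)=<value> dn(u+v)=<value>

sn(u+v)=-0.361050 cn(u+v)=-0.932546 dn(u+v)=0.990062

sn u = 0.9998498818325027, cn u = -0.01732667883728413, dn u = 0.9210507677340305
sn v = 0.9476377702774025, cn v = -0.3193472347518808, dn v = 0.929387359895299
m = k² = 0.151711029001
D = 1 − m·sn²u·sn²v = 0.8638017656015972
sn(u+v) = (sn u·cn v·dn v + sn v·cn u·dn u)/D = -0.3118758437991242/0.8638017656015972 = -0.3610502504378622
cn(u+v) = (cn u·cn v − sn u·sn v·dn u·dn v)/D = -0.8055351937134844/0.8638017656015972 = -0.9325463616672133
dn(u+v) = (dn u·dn v − m·sn u·sn v·cn u·cn v)/D = 0.8552175647696489/0.8638017656015972 = 0.9900623022853285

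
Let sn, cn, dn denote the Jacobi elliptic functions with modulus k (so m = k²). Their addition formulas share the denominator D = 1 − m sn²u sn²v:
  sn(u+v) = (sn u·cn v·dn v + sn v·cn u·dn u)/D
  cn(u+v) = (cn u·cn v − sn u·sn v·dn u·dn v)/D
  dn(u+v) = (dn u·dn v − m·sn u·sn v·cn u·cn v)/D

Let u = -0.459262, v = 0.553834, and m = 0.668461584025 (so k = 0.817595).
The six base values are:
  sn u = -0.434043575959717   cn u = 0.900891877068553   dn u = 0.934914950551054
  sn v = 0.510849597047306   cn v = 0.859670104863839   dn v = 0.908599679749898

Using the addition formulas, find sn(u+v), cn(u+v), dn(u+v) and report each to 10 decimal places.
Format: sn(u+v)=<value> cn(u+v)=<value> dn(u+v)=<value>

m = k² = 0.668461584025
D = 1 − m·sn²u·sn²v = 0.9671353334858094
sn(u+v) = (sn u·cn v·dn v + sn v·cn u·dn u)/D = 0.09123710131790587/0.9671353334858094 = 0.09433747083674776
cn(u+v) = (cn u·cn v − sn u·sn v·dn u·dn v)/D = 0.9628221770502661/0.9671353334858094 = 0.9955402762300106
dn(u+v) = (dn u·dn v − m·sn u·sn v·cn u·cn v)/D = 0.9642542919646072/0.9671353334858094 = 0.9970210564939054

sn(u+v)=0.0943374708 cn(u+v)=0.9955402762 dn(u+v)=0.9970210565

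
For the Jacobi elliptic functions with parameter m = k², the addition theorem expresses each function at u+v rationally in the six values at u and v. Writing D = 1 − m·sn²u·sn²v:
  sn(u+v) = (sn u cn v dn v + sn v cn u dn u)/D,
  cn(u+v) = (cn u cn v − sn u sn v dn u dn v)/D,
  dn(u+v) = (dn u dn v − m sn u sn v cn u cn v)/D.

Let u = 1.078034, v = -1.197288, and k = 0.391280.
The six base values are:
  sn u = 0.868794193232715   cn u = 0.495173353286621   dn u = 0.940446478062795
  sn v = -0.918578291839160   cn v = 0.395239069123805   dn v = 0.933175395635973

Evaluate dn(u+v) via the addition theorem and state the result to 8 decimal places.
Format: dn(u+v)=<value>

dn(u+v)=0.99891669

m = k² = 0.1531000384
D = 1 − m·sn²u·sn²v = 0.9024917248060562
dn(u+v) = (dn u·dn v − m·sn u·sn v·cn u·cn v)/D = 0.9015140438474769/0.9024917248060562 = 0.9989166870657021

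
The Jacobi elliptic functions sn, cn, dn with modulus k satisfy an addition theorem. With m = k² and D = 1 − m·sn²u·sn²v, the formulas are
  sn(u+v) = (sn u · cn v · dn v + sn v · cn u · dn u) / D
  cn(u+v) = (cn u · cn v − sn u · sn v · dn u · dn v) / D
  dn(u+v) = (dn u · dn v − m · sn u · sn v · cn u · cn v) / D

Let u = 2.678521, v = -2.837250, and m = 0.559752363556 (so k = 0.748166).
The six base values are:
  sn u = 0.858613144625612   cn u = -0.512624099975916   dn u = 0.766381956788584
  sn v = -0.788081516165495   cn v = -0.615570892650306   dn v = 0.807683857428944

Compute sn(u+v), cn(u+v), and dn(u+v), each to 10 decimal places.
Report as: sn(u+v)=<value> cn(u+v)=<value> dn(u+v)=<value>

sn(u+v)=-0.1576970065 cn(u+v)=0.9874875463 dn(u+v)=0.9930155510

m = k² = 0.559752363556
D = 1 − m·sn²u·sn²v = 0.7437090416902763
sn(u+v) = (sn u·cn v·dn v + sn v·cn u·dn u)/D = -0.1172806895958555/0.7437090416902763 = -0.1576970065192484
cn(u+v) = (cn u·cn v − sn u·sn v·dn u·dn v)/D = 0.7344034167538913/0.7437090416902763 = 0.9874875463188729
dn(u+v) = (dn u·dn v − m·sn u·sn v·cn u·cn v)/D = 0.7385146438538621/0.7437090416902763 = 0.9930155510485545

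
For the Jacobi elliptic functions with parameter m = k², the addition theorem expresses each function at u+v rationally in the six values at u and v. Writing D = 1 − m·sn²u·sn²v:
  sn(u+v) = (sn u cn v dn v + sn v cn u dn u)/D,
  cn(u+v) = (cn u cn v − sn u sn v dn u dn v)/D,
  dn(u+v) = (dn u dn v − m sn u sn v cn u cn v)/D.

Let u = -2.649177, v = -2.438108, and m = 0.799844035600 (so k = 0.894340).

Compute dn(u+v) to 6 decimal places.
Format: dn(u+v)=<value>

dn(u+v)=0.883910

sn u = -0.984000373341423, cn u = -0.1781663976846931, dn u = 0.4749164408523159
sn v = -0.9966850020348396, cn v = -0.0813572782165914, dn v = 0.4532660779780878
m = k² = 0.7998440356
D = 1 − m·sn²u·sn²v = 0.2306717444981284
dn(u+v) = (dn u·dn v − m·sn u·sn v·cn u·cn v)/D = 0.2038929825461365/0.2306717444981284 = 0.8839096569445282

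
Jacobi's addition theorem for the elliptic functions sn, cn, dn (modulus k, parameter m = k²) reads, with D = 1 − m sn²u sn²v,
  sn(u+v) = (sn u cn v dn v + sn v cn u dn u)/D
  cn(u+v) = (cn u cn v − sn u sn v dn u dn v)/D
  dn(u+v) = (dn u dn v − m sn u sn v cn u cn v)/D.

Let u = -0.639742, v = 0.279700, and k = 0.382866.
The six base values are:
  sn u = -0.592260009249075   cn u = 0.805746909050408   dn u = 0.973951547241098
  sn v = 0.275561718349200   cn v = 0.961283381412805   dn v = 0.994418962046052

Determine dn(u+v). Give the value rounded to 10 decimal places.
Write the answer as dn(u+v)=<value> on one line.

m = k² = 0.146586373956
D = 1 − m·sn²u·sn²v = 0.9960955830570556
dn(u+v) = (dn u·dn v − m·sn u·sn v·cn u·cn v)/D = 0.9870458678551714/0.9960955830570556 = 0.9909148124378684

dn(u+v)=0.9909148124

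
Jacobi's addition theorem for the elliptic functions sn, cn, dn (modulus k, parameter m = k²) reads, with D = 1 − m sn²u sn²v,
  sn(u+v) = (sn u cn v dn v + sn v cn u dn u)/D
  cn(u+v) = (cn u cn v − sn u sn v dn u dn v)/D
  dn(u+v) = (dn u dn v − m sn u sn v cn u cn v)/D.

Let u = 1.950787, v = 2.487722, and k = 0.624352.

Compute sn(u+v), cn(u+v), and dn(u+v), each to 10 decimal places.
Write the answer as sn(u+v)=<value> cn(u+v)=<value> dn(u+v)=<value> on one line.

sn u = 0.9900605870830516, cn u = -0.1406415084701639, dn u = 0.7860630651024768
sn v = 0.8375850977220033, cn v = -0.5463068771981753, dn v = 0.85236462944738
m = k² = 0.389815419904
D = 1 − m·sn²u·sn²v = 0.7319347971759367
sn(u+v) = (sn u·cn v·dn v + sn v·cn u·dn u)/D = -0.5536219699650178/0.7319347971759367 = -0.7563815412261956
cn(u+v) = (cn u·cn v − sn u·sn v·dn u·dn v)/D = -0.4787810164250797/0.7319347971759367 = -0.6541306934338772
dn(u+v) = (dn u·dn v − m·sn u·sn v·cn u·cn v)/D = 0.6451753089048628/0.7319347971759367 = 0.8814655504755032

sn(u+v)=-0.7563815412 cn(u+v)=-0.6541306934 dn(u+v)=0.8814655505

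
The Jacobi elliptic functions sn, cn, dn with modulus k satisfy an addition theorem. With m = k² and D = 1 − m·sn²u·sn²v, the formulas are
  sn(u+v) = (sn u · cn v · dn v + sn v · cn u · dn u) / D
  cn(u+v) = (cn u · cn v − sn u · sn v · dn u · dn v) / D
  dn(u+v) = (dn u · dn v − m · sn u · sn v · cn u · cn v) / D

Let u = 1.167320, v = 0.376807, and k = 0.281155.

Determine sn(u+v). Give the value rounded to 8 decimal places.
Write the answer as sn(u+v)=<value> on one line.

sn u = 0.9133312548302085, cn u = 0.4072174099302198, dn u = 0.9664678491009484
sn v = 0.3673165464865021, cn v = 0.9300959921842634, dn v = 0.9946530608746343
m = k² = 0.079048134025
D = 1 − m·sn²u·sn²v = 0.9911032938389831
sn(u+v) = (sn u·cn v·dn v + sn v·cn u·dn u)/D = 0.9895056220389135/0.9911032938389831 = 0.9983879865902967

sn(u+v)=0.99838799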